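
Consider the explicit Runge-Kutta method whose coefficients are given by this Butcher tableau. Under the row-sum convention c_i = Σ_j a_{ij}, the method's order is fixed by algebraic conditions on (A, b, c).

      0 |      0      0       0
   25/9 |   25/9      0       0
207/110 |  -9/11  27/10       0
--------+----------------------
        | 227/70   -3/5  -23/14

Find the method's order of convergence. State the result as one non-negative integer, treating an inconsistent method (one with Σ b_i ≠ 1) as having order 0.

1

b = (227/70, -3/5, -23/14)
c = (0, 25/9, 207/110)
Ac = (0, 0, 15/2)
Σ b_i: 227/70·1 + (-3/5)·1 + (-23/14)·1 = 1 ✓
b·c: (-3/5)·25/9 + (-23/14)·207/110 = -21983/4620 ≠ 1/2 ⇒ order 1.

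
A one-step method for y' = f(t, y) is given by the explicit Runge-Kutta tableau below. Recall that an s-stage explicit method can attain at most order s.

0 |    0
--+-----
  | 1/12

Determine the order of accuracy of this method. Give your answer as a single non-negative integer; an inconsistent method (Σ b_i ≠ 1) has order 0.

b = (1/12)
c = (0)
Σ b_i: 1/12·1 = 1/12 ≠ 1 ⇒ order 0.

0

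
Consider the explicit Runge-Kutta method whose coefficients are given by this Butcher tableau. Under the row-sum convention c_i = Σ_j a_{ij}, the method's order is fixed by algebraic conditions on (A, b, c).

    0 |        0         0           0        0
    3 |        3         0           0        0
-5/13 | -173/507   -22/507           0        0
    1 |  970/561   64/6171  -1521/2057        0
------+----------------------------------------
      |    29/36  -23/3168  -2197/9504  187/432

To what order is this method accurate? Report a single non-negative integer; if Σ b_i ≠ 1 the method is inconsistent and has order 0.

b = (29/36, -23/3168, -2197/9504, 187/432)
c = (0, 3, -5/13, 1)
Ac = (0, 0, -22/169, 59/187)
Σ b_i: 29/36·1 + (-23/3168)·1 + (-2197/9504)·1 + 187/432·1 = 1 ✓
b·c: (-23/3168)·3 + (-2197/9504)·(-5/13) + 187/432·1 = 1/2 ✓
b·c²: (-23/3168)·9 + (-2197/9504)·25/169 + 187/432·1 = 1/3 ✓
b·Ac: (-2197/9504)·(-22/169) + 187/432·59/187 = 1/6 ✓
b·c³: (-23/3168)·27 + (-2197/9504)·(-125/2197) + 187/432·1 = 1/4 ✓
b·(c∘Ac): (-2197/9504)·110/2197 + 187/432·59/187 = 1/8 ✓
b·Ac²: (-2197/9504)·(-66/169) + 187/432·(-3/187) = 1/12 ✓
b·A²c: 187/432·18/187 = 1/24 ✓; 4 stages ⇒ order 4.

4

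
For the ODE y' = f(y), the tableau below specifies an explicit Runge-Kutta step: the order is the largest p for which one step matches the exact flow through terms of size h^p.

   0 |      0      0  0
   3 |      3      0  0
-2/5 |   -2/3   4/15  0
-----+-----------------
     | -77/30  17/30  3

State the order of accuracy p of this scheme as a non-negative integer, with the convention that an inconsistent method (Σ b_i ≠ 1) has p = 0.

2

b = (-77/30, 17/30, 3)
c = (0, 3, -2/5)
Ac = (0, 0, 4/5)
Σ b_i: (-77/30)·1 + 17/30·1 + 3·1 = 1 ✓
b·c: 17/30·3 + 3·(-2/5) = 1/2 ✓
b·c²: 17/30·9 + 3·4/25 = 279/50 ≠ 1/3 ⇒ order 2.
b·Ac: 3·4/5 = 12/5 ≠ 1/6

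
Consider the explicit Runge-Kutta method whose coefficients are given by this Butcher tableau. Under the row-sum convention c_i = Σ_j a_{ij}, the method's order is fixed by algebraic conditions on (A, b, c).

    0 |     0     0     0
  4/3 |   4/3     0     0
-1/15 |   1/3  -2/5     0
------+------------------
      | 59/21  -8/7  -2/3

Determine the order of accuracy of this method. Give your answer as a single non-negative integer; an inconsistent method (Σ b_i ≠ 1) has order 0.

b = (59/21, -8/7, -2/3)
c = (0, 4/3, -1/15)
Ac = (0, 0, -8/15)
Σ b_i: 59/21·1 + (-8/7)·1 + (-2/3)·1 = 1 ✓
b·c: (-8/7)·4/3 + (-2/3)·(-1/15) = -466/315 ≠ 1/2 ⇒ order 1.

1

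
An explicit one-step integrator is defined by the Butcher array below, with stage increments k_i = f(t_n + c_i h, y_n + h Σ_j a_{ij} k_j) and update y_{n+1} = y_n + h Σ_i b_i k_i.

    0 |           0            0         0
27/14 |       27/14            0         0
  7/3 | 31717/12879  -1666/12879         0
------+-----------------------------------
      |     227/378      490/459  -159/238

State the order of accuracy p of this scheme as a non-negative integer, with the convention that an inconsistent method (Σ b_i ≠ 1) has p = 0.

b = (227/378, 490/459, -159/238)
c = (0, 27/14, 7/3)
Ac = (0, 0, -119/477)
Σ b_i: 227/378·1 + 490/459·1 + (-159/238)·1 = 1 ✓
b·c: 490/459·27/14 + (-159/238)·7/3 = 1/2 ✓
b·c²: 490/459·729/196 + (-159/238)·49/9 = 1/3 ✓
b·Ac: (-159/238)·(-119/477) = 1/6 ✓; 3 stages ⇒ order 3.

3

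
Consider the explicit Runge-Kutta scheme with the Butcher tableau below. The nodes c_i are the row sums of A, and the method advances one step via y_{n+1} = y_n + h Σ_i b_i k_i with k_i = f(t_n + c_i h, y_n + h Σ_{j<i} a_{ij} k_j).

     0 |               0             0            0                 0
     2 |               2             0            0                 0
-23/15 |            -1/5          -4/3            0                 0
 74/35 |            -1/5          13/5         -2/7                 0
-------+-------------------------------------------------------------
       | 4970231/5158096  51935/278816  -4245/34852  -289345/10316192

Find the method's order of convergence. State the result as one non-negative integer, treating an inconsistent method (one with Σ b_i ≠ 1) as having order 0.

b = (4970231/5158096, 51935/278816, -4245/34852, -289345/10316192)
c = (0, 2, -23/15, 74/35)
Ac = (0, 0, -8/3, 592/105)
Σ b_i: 4970231/5158096·1 + 51935/278816·1 + (-4245/34852)·1 + (-289345/10316192)·1 = 1 ✓
b·c: 51935/278816·2 + (-4245/34852)·(-23/15) + (-289345/10316192)·74/35 = 1/2 ✓
b·c²: 51935/278816·4 + (-4245/34852)·529/225 + (-289345/10316192)·5476/1225 = 1/3 ✓
b·Ac: (-4245/34852)·(-8/3) + (-289345/10316192)·592/105 = 1/6 ✓
b·c³: 51935/278816·8 + (-4245/34852)·(-12167/3375) + (-289345/10316192)·405224/42875 = 91349351/54891900 ≠ 1/4 ⇒ order 3.
b·(c∘Ac): (-4245/34852)·184/45 + (-289345/10316192)·43808/3675 = -108787/130695 ≠ 1/8
b·Ac²: (-4245/34852)·(-16/3) + (-289345/10316192)·15322/1575 = 87448913/232114320 ≠ 1/12
b·A²c: (-289345/10316192)·16/21 = -41335/1934286 ≠ 1/24

3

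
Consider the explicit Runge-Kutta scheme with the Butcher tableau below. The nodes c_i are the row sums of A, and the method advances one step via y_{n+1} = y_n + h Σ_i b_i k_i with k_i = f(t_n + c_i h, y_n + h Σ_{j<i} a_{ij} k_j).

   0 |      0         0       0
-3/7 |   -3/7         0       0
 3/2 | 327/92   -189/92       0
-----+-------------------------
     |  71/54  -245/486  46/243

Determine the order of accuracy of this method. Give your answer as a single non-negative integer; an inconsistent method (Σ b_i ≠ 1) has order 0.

3

b = (71/54, -245/486, 46/243)
c = (0, -3/7, 3/2)
Ac = (0, 0, 81/92)
Σ b_i: 71/54·1 + (-245/486)·1 + 46/243·1 = 1 ✓
b·c: (-245/486)·(-3/7) + 46/243·3/2 = 1/2 ✓
b·c²: (-245/486)·9/49 + 46/243·9/4 = 1/3 ✓
b·Ac: 46/243·81/92 = 1/6 ✓; 3 stages ⇒ order 3.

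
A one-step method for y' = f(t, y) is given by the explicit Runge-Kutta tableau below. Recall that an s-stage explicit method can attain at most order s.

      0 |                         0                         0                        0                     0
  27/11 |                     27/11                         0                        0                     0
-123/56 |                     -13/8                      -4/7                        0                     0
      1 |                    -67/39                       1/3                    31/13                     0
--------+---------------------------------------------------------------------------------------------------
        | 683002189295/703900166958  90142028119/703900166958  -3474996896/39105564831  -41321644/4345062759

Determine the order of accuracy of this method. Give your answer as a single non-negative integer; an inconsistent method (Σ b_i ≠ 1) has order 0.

b = (683002189295/703900166958, 90142028119/703900166958, -3474996896/39105564831, -41321644/4345062759)
c = (0, 27/11, -123/56, 1)
Ac = (0, 0, -108/77, -35391/8008)
Σ b_i: 683002189295/703900166958·1 + 90142028119/703900166958·1 + (-3474996896/39105564831)·1 + (-41321644/4345062759)·1 = 1 ✓
b·c: 90142028119/703900166958·27/11 + (-3474996896/39105564831)·(-123/56) + (-41321644/4345062759)·1 = 1/2 ✓
b·c²: 90142028119/703900166958·729/121 + (-3474996896/39105564831)·15129/3136 + (-41321644/4345062759)·1 = 1/3 ✓
b·Ac: (-3474996896/39105564831)·(-108/77) + (-41321644/4345062759)·(-35391/8008) = 1/6 ✓
b·c³: 90142028119/703900166958·19683/1331 + (-3474996896/39105564831)·(-1860867/175616) + (-41321644/4345062759)·1 = 15127220451925/5353117319088 ≠ 1/4 ⇒ order 3.
b·(c∘Ac): (-3474996896/39105564831)·3321/1078 + (-41321644/4345062759)·(-35391/8008) = -7383744155/31863793566 ≠ 1/8
b·Ac²: (-3474996896/39105564831)·(-2916/847) + (-41321644/4345062759)·66655503/4932928 = 105531157099/594790813232 ≠ 1/12
b·A²c: (-41321644/4345062759)·(-3348/1001) = 168919248/5310632261 ≠ 1/24

3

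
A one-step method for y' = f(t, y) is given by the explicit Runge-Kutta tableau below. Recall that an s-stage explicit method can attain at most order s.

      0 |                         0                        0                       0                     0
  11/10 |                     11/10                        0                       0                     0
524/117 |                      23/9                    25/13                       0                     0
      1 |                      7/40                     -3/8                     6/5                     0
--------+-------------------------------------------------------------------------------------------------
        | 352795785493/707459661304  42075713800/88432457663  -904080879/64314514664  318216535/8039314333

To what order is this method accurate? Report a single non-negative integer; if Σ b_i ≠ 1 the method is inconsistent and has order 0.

b = (352795785493/707459661304, 42075713800/88432457663, -904080879/64314514664, 318216535/8039314333)
c = (0, 11/10, 524/117, 1)
Ac = (0, 0, 55/26, 15481/3120)
Σ b_i: 352795785493/707459661304·1 + 42075713800/88432457663·1 + (-904080879/64314514664)·1 + 318216535/8039314333·1 = 1 ✓
b·c: 42075713800/88432457663·11/10 + (-904080879/64314514664)·524/117 + 318216535/8039314333·1 = 1/2 ✓
b·c²: 42075713800/88432457663·121/100 + (-904080879/64314514664)·274576/13689 + 318216535/8039314333·1 = 1/3 ✓
b·Ac: (-904080879/64314514664)·55/26 + 318216535/8039314333·15481/3120 = 1/6 ✓
b·c³: 42075713800/88432457663·1331/1000 + (-904080879/64314514664)·143877824/1601613 + 318216535/8039314333·1 = -640260180092/1085307434955 ≠ 1/4 ⇒ order 3.
b·(c∘Ac): (-904080879/64314514664)·14410/1521 + 318216535/8039314333·15481/3120 = 24397649819/385887087984 ≠ 1/8
b·Ac²: (-904080879/64314514664)·121/52 + 318216535/8039314333·86207951/3650400 = 50909355733403/56435986617660 ≠ 1/12
b·A²c: 318216535/8039314333·33/13 = 807780435/8039314333 ≠ 1/24

3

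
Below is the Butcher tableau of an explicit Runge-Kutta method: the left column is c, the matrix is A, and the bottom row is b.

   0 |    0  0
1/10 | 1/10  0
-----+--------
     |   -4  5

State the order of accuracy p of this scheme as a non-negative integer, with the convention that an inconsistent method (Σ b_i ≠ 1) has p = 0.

2

b = (-4, 5)
c = (0, 1/10)
Σ b_i: (-4)·1 + 5·1 = 1 ✓
b·c: 5·1/10 = 1/2 ✓; 2 stages ⇒ order 2.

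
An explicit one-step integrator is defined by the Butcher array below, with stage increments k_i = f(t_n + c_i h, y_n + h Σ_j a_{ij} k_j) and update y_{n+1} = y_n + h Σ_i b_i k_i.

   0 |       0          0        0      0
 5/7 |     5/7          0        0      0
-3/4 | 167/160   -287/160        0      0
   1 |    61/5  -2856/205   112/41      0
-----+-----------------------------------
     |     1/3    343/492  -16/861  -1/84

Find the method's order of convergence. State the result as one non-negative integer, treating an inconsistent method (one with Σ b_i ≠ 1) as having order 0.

4

b = (1/3, 343/492, -16/861, -1/84)
c = (0, 5/7, -3/4, 1)
Ac = (0, 0, -41/32, -12)
Σ b_i: 1/3·1 + 343/492·1 + (-16/861)·1 + (-1/84)·1 = 1 ✓
b·c: 343/492·5/7 + (-16/861)·(-3/4) + (-1/84)·1 = 1/2 ✓
b·c²: 343/492·25/49 + (-16/861)·9/16 + (-1/84)·1 = 1/3 ✓
b·Ac: (-16/861)·(-41/32) + (-1/84)·(-12) = 1/6 ✓
b·c³: 343/492·125/343 + (-16/861)·(-27/64) + (-1/84)·1 = 1/4 ✓
b·(c∘Ac): (-16/861)·123/128 + (-1/84)·(-12) = 1/8 ✓
b·Ac²: (-16/861)·(-205/224) + (-1/84)·(-39/7) = 1/12 ✓
b·A²c: (-1/84)·(-7/2) = 1/24 ✓; 4 stages ⇒ order 4.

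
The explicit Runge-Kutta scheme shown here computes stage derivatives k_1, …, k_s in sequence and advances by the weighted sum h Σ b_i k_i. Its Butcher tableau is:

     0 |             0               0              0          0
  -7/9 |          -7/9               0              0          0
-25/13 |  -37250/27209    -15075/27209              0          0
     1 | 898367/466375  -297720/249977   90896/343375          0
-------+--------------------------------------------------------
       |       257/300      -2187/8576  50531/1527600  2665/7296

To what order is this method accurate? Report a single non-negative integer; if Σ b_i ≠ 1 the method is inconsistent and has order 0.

4

b = (257/300, -2187/8576, 50531/1527600, 2665/7296)
c = (0, -7/9, -25/13, 1)
Ac = (0, 0, 1675/3887, 1112/2665)
Σ b_i: 257/300·1 + (-2187/8576)·1 + 50531/1527600·1 + 2665/7296·1 = 1 ✓
b·c: (-2187/8576)·(-7/9) + 50531/1527600·(-25/13) + 2665/7296·1 = 1/2 ✓
b·c²: (-2187/8576)·49/81 + 50531/1527600·625/169 + 2665/7296·1 = 1/3 ✓
b·Ac: 50531/1527600·1675/3887 + 2665/7296·1112/2665 = 1/6 ✓
b·c³: (-2187/8576)·(-343/729) + 50531/1527600·(-15625/2197) + 2665/7296·1 = 1/4 ✓
b·(c∘Ac): 50531/1527600·(-41875/50531) + 2665/7296·1112/2665 = 1/8 ✓
b·Ac²: 50531/1527600·(-11725/34983) + 2665/7296·1240/4797 = 1/12 ✓
b·A²c: 2665/7296·304/2665 = 1/24 ✓; 4 stages ⇒ order 4.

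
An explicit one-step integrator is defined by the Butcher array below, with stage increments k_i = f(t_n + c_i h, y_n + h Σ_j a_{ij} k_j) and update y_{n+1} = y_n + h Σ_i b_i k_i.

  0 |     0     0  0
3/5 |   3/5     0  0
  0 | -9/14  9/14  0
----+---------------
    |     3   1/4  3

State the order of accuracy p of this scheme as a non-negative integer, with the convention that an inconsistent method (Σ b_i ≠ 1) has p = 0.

0

b = (3, 1/4, 3)
c = (0, 3/5, 0)
Ac = (0, 0, 27/70)
Σ b_i: 3·1 + 1/4·1 + 3·1 = 25/4 ≠ 1 ⇒ order 0.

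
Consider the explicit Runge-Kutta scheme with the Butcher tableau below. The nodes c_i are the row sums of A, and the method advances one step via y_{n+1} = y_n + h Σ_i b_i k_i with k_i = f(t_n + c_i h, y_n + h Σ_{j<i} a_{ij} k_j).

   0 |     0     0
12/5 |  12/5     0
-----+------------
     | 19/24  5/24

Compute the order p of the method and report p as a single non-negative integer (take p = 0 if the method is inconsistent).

b = (19/24, 5/24)
c = (0, 12/5)
Σ b_i: 19/24·1 + 5/24·1 = 1 ✓
b·c: 5/24·12/5 = 1/2 ✓; 2 stages ⇒ order 2.

2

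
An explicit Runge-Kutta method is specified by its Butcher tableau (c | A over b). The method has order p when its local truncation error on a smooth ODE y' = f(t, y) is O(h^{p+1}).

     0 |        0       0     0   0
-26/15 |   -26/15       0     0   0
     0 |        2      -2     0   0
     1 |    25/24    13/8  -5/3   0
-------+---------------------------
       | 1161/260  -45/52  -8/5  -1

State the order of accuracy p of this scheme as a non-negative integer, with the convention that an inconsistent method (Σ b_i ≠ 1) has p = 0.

b = (1161/260, -45/52, -8/5, -1)
c = (0, -26/15, 0, 1)
Ac = (0, 0, 52/15, -169/60)
Σ b_i: 1161/260·1 + (-45/52)·1 + (-8/5)·1 + (-1)·1 = 1 ✓
b·c: (-45/52)·(-26/15) + (-1)·1 = 1/2 ✓
b·c²: (-45/52)·676/225 + (-1)·1 = -18/5 ≠ 1/3 ⇒ order 2.
b·Ac: (-8/5)·52/15 + (-1)·(-169/60) = -273/100 ≠ 1/6

2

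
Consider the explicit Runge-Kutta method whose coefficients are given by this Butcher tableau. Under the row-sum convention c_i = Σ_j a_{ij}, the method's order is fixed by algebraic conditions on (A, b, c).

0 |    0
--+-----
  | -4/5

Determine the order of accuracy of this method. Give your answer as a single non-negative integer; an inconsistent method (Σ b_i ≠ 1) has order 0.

b = (-4/5)
c = (0)
Σ b_i: (-4/5)·1 = -4/5 ≠ 1 ⇒ order 0.

0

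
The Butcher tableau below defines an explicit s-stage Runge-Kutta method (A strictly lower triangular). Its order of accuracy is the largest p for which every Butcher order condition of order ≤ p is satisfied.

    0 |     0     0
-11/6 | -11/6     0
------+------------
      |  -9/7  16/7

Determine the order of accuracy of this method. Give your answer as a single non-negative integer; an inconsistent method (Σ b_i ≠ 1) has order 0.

1

b = (-9/7, 16/7)
c = (0, -11/6)
Σ b_i: (-9/7)·1 + 16/7·1 = 1 ✓
b·c: 16/7·(-11/6) = -88/21 ≠ 1/2 ⇒ order 1.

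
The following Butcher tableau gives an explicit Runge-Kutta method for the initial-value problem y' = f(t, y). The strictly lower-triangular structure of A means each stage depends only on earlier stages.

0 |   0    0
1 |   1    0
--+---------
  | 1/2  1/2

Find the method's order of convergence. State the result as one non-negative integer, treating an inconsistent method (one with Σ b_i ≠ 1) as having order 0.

2

b = (1/2, 1/2)
c = (0, 1)
Σ b_i: 1/2·1 + 1/2·1 = 1 ✓
b·c: 1/2·1 = 1/2 ✓; 2 stages ⇒ order 2.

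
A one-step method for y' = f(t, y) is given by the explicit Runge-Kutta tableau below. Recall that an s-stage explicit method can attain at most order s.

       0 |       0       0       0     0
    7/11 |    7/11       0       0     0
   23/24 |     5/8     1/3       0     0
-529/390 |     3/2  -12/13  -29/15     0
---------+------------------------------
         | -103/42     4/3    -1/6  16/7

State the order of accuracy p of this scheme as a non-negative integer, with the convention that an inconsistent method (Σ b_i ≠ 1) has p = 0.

1

b = (-103/42, 4/3, -1/6, 16/7)
c = (0, 7/11, 23/24, -529/390)
Ac = (0, 0, 7/33, -125621/51480)
Σ b_i: (-103/42)·1 + 4/3·1 + (-1/6)·1 + 16/7·1 = 1 ✓
b·c: 4/3·7/11 + (-1/6)·23/24 + 16/7·(-529/390) = -1738091/720720 ≠ 1/2 ⇒ order 1.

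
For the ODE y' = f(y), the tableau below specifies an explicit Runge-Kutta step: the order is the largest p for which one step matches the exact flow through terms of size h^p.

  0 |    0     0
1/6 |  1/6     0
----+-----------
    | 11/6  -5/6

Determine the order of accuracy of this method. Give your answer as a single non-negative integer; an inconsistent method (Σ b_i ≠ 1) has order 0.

b = (11/6, -5/6)
c = (0, 1/6)
Σ b_i: 11/6·1 + (-5/6)·1 = 1 ✓
b·c: (-5/6)·1/6 = -5/36 ≠ 1/2 ⇒ order 1.

1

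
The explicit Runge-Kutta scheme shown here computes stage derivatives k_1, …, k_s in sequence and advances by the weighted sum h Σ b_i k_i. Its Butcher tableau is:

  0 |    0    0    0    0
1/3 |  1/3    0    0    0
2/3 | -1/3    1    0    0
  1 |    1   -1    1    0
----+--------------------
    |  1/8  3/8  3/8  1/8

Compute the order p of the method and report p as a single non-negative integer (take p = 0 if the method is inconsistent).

4

b = (1/8, 3/8, 3/8, 1/8)
c = (0, 1/3, 2/3, 1)
Ac = (0, 0, 1/3, 1/3)
Σ b_i: 1/8·1 + 3/8·1 + 3/8·1 + 1/8·1 = 1 ✓
b·c: 3/8·1/3 + 3/8·2/3 + 1/8·1 = 1/2 ✓
b·c²: 3/8·1/9 + 3/8·4/9 + 1/8·1 = 1/3 ✓
b·Ac: 3/8·1/3 + 1/8·1/3 = 1/6 ✓
b·c³: 3/8·1/27 + 3/8·8/27 + 1/8·1 = 1/4 ✓
b·(c∘Ac): 3/8·2/9 + 1/8·1/3 = 1/8 ✓
b·Ac²: 3/8·1/9 + 1/8·1/3 = 1/12 ✓
b·A²c: 1/8·1/3 = 1/24 ✓; 4 stages ⇒ order 4.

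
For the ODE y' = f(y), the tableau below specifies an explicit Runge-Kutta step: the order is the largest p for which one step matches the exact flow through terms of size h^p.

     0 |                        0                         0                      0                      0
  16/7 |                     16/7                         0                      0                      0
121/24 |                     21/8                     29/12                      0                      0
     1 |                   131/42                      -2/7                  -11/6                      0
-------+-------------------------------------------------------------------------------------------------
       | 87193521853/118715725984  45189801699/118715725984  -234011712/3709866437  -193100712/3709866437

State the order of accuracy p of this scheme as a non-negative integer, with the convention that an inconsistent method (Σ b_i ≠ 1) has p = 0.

3

b = (87193521853/118715725984, 45189801699/118715725984, -234011712/3709866437, -193100712/3709866437)
c = (0, 16/7, 121/24, 1)
Ac = (0, 0, 116/21, -69827/7056)
Σ b_i: 87193521853/118715725984·1 + 45189801699/118715725984·1 + (-234011712/3709866437)·1 + (-193100712/3709866437)·1 = 1 ✓
b·c: 45189801699/118715725984·16/7 + (-234011712/3709866437)·121/24 + (-193100712/3709866437)·1 = 1/2 ✓
b·c²: 45189801699/118715725984·256/49 + (-234011712/3709866437)·14641/576 + (-193100712/3709866437)·1 = 1/3 ✓
b·Ac: (-234011712/3709866437)·116/21 + (-193100712/3709866437)·(-69827/7056) = 1/6 ✓
b·c³: 45189801699/118715725984·4096/343 + (-234011712/3709866437)·1771561/13824 + (-193100712/3709866437)·1 = -958905330547/267110383464 ≠ 1/4 ⇒ order 3.
b·(c∘Ac): (-234011712/3709866437)·3509/126 + (-193100712/3709866437)·(-69827/7056) = -64485305631/51938130118 ≠ 1/8
b·Ac²: (-234011712/3709866437)·1856/147 + (-193100712/3709866437)·(-57009965/1185408) = 6382875923147/3739545368496 ≠ 1/12
b·A²c: (-193100712/3709866437)·(-638/63) = 5866583536/11129599311 ≠ 1/24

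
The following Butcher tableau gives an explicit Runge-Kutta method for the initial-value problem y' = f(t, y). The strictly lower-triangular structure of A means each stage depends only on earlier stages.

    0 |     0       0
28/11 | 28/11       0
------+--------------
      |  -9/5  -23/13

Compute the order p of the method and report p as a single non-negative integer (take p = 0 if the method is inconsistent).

0

b = (-9/5, -23/13)
c = (0, 28/11)
Σ b_i: (-9/5)·1 + (-23/13)·1 = -232/65 ≠ 1 ⇒ order 0.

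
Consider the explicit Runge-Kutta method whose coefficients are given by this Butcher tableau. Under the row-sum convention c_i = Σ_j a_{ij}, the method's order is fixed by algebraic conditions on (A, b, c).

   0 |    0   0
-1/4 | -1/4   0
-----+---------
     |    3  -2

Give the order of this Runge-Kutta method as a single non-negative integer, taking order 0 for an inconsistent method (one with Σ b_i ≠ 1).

b = (3, -2)
c = (0, -1/4)
Σ b_i: 3·1 + (-2)·1 = 1 ✓
b·c: (-2)·(-1/4) = 1/2 ✓; 2 stages ⇒ order 2.

2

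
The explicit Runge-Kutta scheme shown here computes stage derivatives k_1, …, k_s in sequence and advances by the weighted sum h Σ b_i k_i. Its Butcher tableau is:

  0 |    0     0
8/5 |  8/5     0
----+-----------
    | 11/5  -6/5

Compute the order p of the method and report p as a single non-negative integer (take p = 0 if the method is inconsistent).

b = (11/5, -6/5)
c = (0, 8/5)
Σ b_i: 11/5·1 + (-6/5)·1 = 1 ✓
b·c: (-6/5)·8/5 = -48/25 ≠ 1/2 ⇒ order 1.

1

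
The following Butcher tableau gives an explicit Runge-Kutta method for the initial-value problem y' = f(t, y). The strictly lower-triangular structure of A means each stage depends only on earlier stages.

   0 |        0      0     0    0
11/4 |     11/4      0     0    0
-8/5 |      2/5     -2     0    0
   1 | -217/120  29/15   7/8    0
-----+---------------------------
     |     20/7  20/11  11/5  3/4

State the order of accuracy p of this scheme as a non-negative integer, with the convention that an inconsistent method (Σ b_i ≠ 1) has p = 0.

0

b = (20/7, 20/11, 11/5, 3/4)
c = (0, 11/4, -8/5, 1)
Ac = (0, 0, -11/2, 47/12)
Σ b_i: 20/7·1 + 20/11·1 + 11/5·1 + 3/4·1 = 11743/1540 ≠ 1 ⇒ order 0.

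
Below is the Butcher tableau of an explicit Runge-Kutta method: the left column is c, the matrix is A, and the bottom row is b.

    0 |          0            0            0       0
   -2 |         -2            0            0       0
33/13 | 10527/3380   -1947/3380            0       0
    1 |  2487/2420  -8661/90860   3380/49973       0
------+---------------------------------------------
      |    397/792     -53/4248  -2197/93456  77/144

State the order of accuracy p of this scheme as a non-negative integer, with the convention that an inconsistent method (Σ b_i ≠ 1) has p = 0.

b = (397/792, -53/4248, -2197/93456, 77/144)
c = (0, -2, 33/13, 1)
Ac = (0, 0, 1947/1690, 279/770)
Σ b_i: 397/792·1 + (-53/4248)·1 + (-2197/93456)·1 + 77/144·1 = 1 ✓
b·c: (-53/4248)·(-2) + (-2197/93456)·33/13 + 77/144·1 = 1/2 ✓
b·c²: (-53/4248)·4 + (-2197/93456)·1089/169 + 77/144·1 = 1/3 ✓
b·Ac: (-2197/93456)·1947/1690 + 77/144·279/770 = 1/6 ✓
b·c³: (-53/4248)·(-8) + (-2197/93456)·35937/2197 + 77/144·1 = 1/4 ✓
b·(c∘Ac): (-2197/93456)·64251/21970 + 77/144·279/770 = 1/8 ✓
b·Ac²: (-2197/93456)·(-1947/845) + 77/144·3/55 = 1/12 ✓
b·A²c: 77/144·6/77 = 1/24 ✓; 4 stages ⇒ order 4.

4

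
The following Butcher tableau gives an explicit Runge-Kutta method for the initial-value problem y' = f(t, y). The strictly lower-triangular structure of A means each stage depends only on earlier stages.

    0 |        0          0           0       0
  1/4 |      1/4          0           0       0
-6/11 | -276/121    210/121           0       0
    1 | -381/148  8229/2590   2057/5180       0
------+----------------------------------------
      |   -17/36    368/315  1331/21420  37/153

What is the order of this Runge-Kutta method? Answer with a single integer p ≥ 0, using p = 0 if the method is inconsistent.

4

b = (-17/36, 368/315, 1331/21420, 37/153)
c = (0, 1/4, -6/11, 1)
Ac = (0, 0, 105/242, 171/296)
Σ b_i: (-17/36)·1 + 368/315·1 + 1331/21420·1 + 37/153·1 = 1 ✓
b·c: 368/315·1/4 + 1331/21420·(-6/11) + 37/153·1 = 1/2 ✓
b·c²: 368/315·1/16 + 1331/21420·36/121 + 37/153·1 = 1/3 ✓
b·Ac: 1331/21420·105/242 + 37/153·171/296 = 1/6 ✓
b·c³: 368/315·1/64 + 1331/21420·(-216/1331) + 37/153·1 = 1/4 ✓
b·(c∘Ac): 1331/21420·(-315/1331) + 37/153·171/296 = 1/8 ✓
b·Ac²: 1331/21420·105/968 + 37/153·375/1184 = 1/12 ✓
b·A²c: 37/153·51/296 = 1/24 ✓; 4 stages ⇒ order 4.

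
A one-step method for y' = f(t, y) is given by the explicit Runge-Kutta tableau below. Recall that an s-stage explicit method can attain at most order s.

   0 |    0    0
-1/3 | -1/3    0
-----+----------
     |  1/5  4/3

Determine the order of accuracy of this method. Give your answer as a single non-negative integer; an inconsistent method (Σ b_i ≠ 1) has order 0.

b = (1/5, 4/3)
c = (0, -1/3)
Σ b_i: 1/5·1 + 4/3·1 = 23/15 ≠ 1 ⇒ order 0.

0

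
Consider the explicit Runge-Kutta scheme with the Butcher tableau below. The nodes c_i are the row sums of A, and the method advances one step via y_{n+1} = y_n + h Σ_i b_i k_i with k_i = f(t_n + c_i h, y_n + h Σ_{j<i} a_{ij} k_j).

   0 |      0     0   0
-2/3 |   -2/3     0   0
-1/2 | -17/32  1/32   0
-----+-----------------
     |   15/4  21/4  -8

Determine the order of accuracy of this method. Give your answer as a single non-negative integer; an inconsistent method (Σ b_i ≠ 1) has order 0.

3

b = (15/4, 21/4, -8)
c = (0, -2/3, -1/2)
Ac = (0, 0, -1/48)
Σ b_i: 15/4·1 + 21/4·1 + (-8)·1 = 1 ✓
b·c: 21/4·(-2/3) + (-8)·(-1/2) = 1/2 ✓
b·c²: 21/4·4/9 + (-8)·1/4 = 1/3 ✓
b·Ac: (-8)·(-1/48) = 1/6 ✓; 3 stages ⇒ order 3.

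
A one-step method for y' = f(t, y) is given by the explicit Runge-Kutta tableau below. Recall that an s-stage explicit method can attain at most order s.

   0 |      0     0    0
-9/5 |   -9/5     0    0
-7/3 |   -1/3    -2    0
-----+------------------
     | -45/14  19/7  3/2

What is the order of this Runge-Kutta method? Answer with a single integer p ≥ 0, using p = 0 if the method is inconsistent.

1

b = (-45/14, 19/7, 3/2)
c = (0, -9/5, -7/3)
Ac = (0, 0, 18/5)
Σ b_i: (-45/14)·1 + 19/7·1 + 3/2·1 = 1 ✓
b·c: 19/7·(-9/5) + 3/2·(-7/3) = -587/70 ≠ 1/2 ⇒ order 1.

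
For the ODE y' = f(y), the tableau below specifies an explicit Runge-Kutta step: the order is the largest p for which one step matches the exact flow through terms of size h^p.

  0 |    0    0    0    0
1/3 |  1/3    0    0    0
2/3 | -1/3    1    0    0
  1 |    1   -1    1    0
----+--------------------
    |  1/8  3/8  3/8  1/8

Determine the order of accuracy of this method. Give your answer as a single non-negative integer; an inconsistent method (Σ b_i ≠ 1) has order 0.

b = (1/8, 3/8, 3/8, 1/8)
c = (0, 1/3, 2/3, 1)
Ac = (0, 0, 1/3, 1/3)
Σ b_i: 1/8·1 + 3/8·1 + 3/8·1 + 1/8·1 = 1 ✓
b·c: 3/8·1/3 + 3/8·2/3 + 1/8·1 = 1/2 ✓
b·c²: 3/8·1/9 + 3/8·4/9 + 1/8·1 = 1/3 ✓
b·Ac: 3/8·1/3 + 1/8·1/3 = 1/6 ✓
b·c³: 3/8·1/27 + 3/8·8/27 + 1/8·1 = 1/4 ✓
b·(c∘Ac): 3/8·2/9 + 1/8·1/3 = 1/8 ✓
b·Ac²: 3/8·1/9 + 1/8·1/3 = 1/12 ✓
b·A²c: 1/8·1/3 = 1/24 ✓; 4 stages ⇒ order 4.

4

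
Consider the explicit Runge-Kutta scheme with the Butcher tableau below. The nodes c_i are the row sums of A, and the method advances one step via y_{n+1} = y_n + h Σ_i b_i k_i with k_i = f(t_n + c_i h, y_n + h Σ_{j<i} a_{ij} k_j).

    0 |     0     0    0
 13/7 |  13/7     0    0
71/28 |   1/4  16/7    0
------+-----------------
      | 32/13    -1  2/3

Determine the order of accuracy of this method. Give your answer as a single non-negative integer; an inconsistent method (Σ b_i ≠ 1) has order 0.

b = (32/13, -1, 2/3)
c = (0, 13/7, 71/28)
Ac = (0, 0, 208/49)
Σ b_i: 32/13·1 + (-1)·1 + 2/3·1 = 83/39 ≠ 1 ⇒ order 0.

0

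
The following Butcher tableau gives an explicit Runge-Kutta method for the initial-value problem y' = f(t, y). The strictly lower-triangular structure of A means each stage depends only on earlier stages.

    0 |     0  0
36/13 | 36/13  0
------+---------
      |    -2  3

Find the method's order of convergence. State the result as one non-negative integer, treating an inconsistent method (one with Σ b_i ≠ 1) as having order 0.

1

b = (-2, 3)
c = (0, 36/13)
Σ b_i: (-2)·1 + 3·1 = 1 ✓
b·c: 3·36/13 = 108/13 ≠ 1/2 ⇒ order 1.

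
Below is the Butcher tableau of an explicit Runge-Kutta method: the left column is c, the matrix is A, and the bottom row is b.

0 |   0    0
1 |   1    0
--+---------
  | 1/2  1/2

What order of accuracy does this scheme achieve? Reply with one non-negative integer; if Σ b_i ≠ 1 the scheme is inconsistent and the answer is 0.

2

b = (1/2, 1/2)
c = (0, 1)
Σ b_i: 1/2·1 + 1/2·1 = 1 ✓
b·c: 1/2·1 = 1/2 ✓; 2 stages ⇒ order 2.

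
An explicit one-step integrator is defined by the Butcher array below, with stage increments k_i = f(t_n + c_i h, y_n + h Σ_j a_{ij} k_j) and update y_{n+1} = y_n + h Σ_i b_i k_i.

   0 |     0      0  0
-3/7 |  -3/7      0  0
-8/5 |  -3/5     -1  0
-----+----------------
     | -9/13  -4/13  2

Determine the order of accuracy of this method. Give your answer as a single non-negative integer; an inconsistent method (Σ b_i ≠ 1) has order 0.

1

b = (-9/13, -4/13, 2)
c = (0, -3/7, -8/5)
Ac = (0, 0, 3/7)
Σ b_i: (-9/13)·1 + (-4/13)·1 + 2·1 = 1 ✓
b·c: (-4/13)·(-3/7) + 2·(-8/5) = -1396/455 ≠ 1/2 ⇒ order 1.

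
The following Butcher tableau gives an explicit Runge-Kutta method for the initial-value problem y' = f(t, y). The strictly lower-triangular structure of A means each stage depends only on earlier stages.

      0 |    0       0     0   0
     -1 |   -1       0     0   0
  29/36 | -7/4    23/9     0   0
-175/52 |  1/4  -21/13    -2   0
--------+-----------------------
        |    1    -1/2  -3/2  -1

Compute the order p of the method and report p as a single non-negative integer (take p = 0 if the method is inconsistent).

b = (1, -1/2, -3/2, -1)
c = (0, -1, 29/36, -175/52)
Ac = (0, 0, -23/9, 1/234)
Σ b_i: 1·1 + (-1/2)·1 + (-3/2)·1 + (-1)·1 = -2 ≠ 1 ⇒ order 0.

0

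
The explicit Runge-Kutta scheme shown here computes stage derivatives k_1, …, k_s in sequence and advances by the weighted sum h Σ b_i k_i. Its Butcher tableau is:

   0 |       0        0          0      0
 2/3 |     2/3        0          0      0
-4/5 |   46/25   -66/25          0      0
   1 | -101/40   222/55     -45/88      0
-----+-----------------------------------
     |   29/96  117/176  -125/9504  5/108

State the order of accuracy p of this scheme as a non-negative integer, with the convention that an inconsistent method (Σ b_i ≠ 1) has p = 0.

b = (29/96, 117/176, -125/9504, 5/108)
c = (0, 2/3, -4/5, 1)
Ac = (0, 0, -44/25, 31/10)
Σ b_i: 29/96·1 + 117/176·1 + (-125/9504)·1 + 5/108·1 = 1 ✓
b·c: 117/176·2/3 + (-125/9504)·(-4/5) + 5/108·1 = 1/2 ✓
b·c²: 117/176·4/9 + (-125/9504)·16/25 + 5/108·1 = 1/3 ✓
b·Ac: (-125/9504)·(-44/25) + 5/108·31/10 = 1/6 ✓
b·c³: 117/176·8/27 + (-125/9504)·(-64/125) + 5/108·1 = 1/4 ✓
b·(c∘Ac): (-125/9504)·176/125 + 5/108·31/10 = 1/8 ✓
b·Ac²: (-125/9504)·(-88/75) + 5/108·22/15 = 1/12 ✓
b·A²c: 5/108·9/10 = 1/24 ✓; 4 stages ⇒ order 4.

4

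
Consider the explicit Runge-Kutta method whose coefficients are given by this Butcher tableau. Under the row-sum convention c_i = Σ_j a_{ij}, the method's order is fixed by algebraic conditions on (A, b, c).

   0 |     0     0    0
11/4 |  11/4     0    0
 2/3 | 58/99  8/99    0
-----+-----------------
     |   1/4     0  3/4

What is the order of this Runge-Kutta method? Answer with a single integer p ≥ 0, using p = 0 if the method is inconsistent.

3

b = (1/4, 0, 3/4)
c = (0, 11/4, 2/3)
Ac = (0, 0, 2/9)
Σ b_i: 1/4·1 + 3/4·1 = 1 ✓
b·c: 3/4·2/3 = 1/2 ✓
b·c²: 3/4·4/9 = 1/3 ✓
b·Ac: 3/4·2/9 = 1/6 ✓; 3 stages ⇒ order 3.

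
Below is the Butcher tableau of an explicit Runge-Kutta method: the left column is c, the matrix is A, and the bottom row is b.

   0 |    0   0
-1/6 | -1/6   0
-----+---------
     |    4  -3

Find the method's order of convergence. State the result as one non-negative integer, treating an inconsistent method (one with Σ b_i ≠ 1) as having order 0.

2

b = (4, -3)
c = (0, -1/6)
Σ b_i: 4·1 + (-3)·1 = 1 ✓
b·c: (-3)·(-1/6) = 1/2 ✓; 2 stages ⇒ order 2.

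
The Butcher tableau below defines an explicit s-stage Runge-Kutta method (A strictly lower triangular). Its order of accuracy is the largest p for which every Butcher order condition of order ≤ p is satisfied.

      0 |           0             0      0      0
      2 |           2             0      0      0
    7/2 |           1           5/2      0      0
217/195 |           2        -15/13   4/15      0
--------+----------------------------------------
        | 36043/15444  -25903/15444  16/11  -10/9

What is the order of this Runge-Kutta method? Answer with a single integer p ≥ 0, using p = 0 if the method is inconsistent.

2

b = (36043/15444, -25903/15444, 16/11, -10/9)
c = (0, 2, 7/2, 217/195)
Ac = (0, 0, 5, -268/195)
Σ b_i: 36043/15444·1 + (-25903/15444)·1 + 16/11·1 + (-10/9)·1 = 1 ✓
b·c: (-25903/15444)·2 + 16/11·7/2 + (-10/9)·217/195 = 1/2 ✓
b·c²: (-25903/15444)·4 + 16/11·49/4 + (-10/9)·47089/38025 = 7328177/752895 ≠ 1/3 ⇒ order 2.
b·Ac: 16/11·5 + (-10/9)·(-268/195) = 33976/3861 ≠ 1/6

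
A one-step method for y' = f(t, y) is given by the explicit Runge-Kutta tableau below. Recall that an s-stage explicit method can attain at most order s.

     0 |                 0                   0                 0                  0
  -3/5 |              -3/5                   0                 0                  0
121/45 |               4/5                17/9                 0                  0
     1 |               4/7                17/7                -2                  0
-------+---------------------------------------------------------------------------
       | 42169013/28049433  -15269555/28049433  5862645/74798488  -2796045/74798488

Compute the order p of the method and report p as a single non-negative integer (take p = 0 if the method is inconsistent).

3

b = (42169013/28049433, -15269555/28049433, 5862645/74798488, -2796045/74798488)
c = (0, -3/5, 121/45, 1)
Ac = (0, 0, -17/15, -2153/315)
Σ b_i: 42169013/28049433·1 + (-15269555/28049433)·1 + 5862645/74798488·1 + (-2796045/74798488)·1 = 1 ✓
b·c: (-15269555/28049433)·(-3/5) + 5862645/74798488·121/45 + (-2796045/74798488)·1 = 1/2 ✓
b·c²: (-15269555/28049433)·9/25 + 5862645/74798488·14641/2025 + (-2796045/74798488)·1 = 1/3 ✓
b·Ac: 5862645/74798488·(-17/15) + (-2796045/74798488)·(-2153/315) = 1/6 ✓
b·c³: (-15269555/28049433)·(-27/125) + 5862645/74798488·1771561/91125 + (-2796045/74798488)·1 = 20245763039/12622244850 ≠ 1/4 ⇒ order 3.
b·(c∘Ac): 5862645/74798488·(-2057/675) + (-2796045/74798488)·(-2153/315) = 2334146/140247165 ≠ 1/8
b·Ac²: 5862645/74798488·17/25 + (-2796045/74798488)·(-192581/14175) = 283321513/504889794 ≠ 1/12
b·A²c: (-2796045/74798488)·34/15 = -3168851/37399244 ≠ 1/24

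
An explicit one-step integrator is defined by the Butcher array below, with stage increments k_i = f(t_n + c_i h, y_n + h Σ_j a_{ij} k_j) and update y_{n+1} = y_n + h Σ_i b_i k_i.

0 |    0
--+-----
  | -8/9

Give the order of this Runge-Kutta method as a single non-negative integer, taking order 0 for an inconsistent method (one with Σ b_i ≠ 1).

b = (-8/9)
c = (0)
Σ b_i: (-8/9)·1 = -8/9 ≠ 1 ⇒ order 0.

0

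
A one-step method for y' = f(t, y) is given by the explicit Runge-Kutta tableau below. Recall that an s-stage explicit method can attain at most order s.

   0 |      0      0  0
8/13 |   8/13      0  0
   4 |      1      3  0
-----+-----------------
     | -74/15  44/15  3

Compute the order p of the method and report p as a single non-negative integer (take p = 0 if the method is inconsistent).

b = (-74/15, 44/15, 3)
c = (0, 8/13, 4)
Ac = (0, 0, 24/13)
Σ b_i: (-74/15)·1 + 44/15·1 + 3·1 = 1 ✓
b·c: 44/15·8/13 + 3·4 = 2692/195 ≠ 1/2 ⇒ order 1.

1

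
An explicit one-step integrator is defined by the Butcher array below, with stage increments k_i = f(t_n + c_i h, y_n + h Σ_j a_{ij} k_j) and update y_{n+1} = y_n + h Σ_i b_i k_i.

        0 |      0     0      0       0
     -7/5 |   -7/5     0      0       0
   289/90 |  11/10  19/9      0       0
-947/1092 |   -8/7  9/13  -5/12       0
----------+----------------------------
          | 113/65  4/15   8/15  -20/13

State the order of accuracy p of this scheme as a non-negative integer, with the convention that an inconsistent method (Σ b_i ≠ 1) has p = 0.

1

b = (113/65, 4/15, 8/15, -20/13)
c = (0, -7/5, 289/90, -947/1092)
Ac = (0, 0, -133/45, -32393/14040)
Σ b_i: 113/65·1 + 4/15·1 + 8/15·1 + (-20/13)·1 = 1 ✓
b·c: 4/15·(-7/5) + 8/15·289/90 + (-20/13)·(-947/1092) = 2134807/798525 ≠ 1/2 ⇒ order 1.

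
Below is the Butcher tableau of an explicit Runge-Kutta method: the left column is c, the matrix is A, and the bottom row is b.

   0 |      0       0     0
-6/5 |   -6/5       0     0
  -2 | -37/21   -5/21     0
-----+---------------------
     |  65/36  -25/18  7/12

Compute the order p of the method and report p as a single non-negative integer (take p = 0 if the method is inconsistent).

b = (65/36, -25/18, 7/12)
c = (0, -6/5, -2)
Ac = (0, 0, 2/7)
Σ b_i: 65/36·1 + (-25/18)·1 + 7/12·1 = 1 ✓
b·c: (-25/18)·(-6/5) + 7/12·(-2) = 1/2 ✓
b·c²: (-25/18)·36/25 + 7/12·4 = 1/3 ✓
b·Ac: 7/12·2/7 = 1/6 ✓; 3 stages ⇒ order 3.

3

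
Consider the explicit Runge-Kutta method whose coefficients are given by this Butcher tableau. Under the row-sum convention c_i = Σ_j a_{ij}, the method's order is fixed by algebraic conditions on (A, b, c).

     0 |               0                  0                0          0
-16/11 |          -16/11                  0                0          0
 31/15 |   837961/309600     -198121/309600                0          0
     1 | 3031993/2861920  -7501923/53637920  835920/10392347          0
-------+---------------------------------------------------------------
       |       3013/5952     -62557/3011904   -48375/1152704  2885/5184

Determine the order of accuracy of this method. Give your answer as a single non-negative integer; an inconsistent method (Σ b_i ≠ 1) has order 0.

b = (3013/5952, -62557/3011904, -48375/1152704, 2885/5184)
c = (0, -16/11, 31/15, 1)
Ac = (0, 0, 18011/19350, 2133/5770)
Σ b_i: 3013/5952·1 + (-62557/3011904)·1 + (-48375/1152704)·1 + 2885/5184·1 = 1 ✓
b·c: (-62557/3011904)·(-16/11) + (-48375/1152704)·31/15 + 2885/5184·1 = 1/2 ✓
b·c²: (-62557/3011904)·256/121 + (-48375/1152704)·961/225 + 2885/5184·1 = 1/3 ✓
b·Ac: (-48375/1152704)·18011/19350 + 2885/5184·2133/5770 = 1/6 ✓
b·c³: (-62557/3011904)·(-4096/1331) + (-48375/1152704)·29791/3375 + 2885/5184·1 = 1/4 ✓
b·(c∘Ac): (-48375/1152704)·558341/290250 + 2885/5184·2133/5770 = 1/8 ✓
b·Ac²: (-48375/1152704)·(-144088/106425) + 2885/5184·1512/31735 = 1/12 ✓
b·A²c: 2885/5184·216/2885 = 1/24 ✓; 4 stages ⇒ order 4.

4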